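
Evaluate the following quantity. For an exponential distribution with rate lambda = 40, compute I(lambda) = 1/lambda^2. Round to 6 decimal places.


Fisher information for exponential: I(lambda) = 1/lambda^2.
lambda = 40, lambda^2 = 1600.
I = 1/1600 = 0.000625

0.000625


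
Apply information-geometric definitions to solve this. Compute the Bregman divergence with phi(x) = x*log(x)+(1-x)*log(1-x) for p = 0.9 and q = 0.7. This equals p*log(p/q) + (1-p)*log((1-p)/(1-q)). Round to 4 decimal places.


Bregman divergence with negative entropy generator:
D = p*log(p/q) + (1-p)*log((1-p)/(1-q)).
p = 0.9, q = 0.7.
p*log(p/q) = 0.9*log(0.9/0.7) = 0.226183.
(1-p)*log((1-p)/(1-q)) = 0.1*log(0.1/0.3) = -0.109861.
D = 0.226183 + -0.109861 = 0.1163

0.1163


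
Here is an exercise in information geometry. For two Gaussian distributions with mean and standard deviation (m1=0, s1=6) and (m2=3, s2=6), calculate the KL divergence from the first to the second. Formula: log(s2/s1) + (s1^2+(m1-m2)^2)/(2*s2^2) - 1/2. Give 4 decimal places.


KL divergence between normal distributions:
KL = log(s2/s1) + (s1^2 + (m1-m2)^2)/(2*s2^2) - 1/2.
log(6/6) = 0.0.
(6^2 + (0-3)^2)/(2*6^2) = (36 + 9)/72 = 0.625.
KL = 0.0 + 0.625 - 0.5 = 0.1250

0.1250


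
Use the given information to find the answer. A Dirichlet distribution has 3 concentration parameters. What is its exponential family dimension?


Exponential family dimension calculation:
Dirichlet with 3 components has 3 natural parameters.

3


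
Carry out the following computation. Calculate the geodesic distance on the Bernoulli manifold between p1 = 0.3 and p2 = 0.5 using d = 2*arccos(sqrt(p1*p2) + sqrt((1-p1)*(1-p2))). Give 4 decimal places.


Geodesic distance on Bernoulli manifold:
d(p1,p2) = 2*arccos(sqrt(p1*p2) + sqrt((1-p1)*(1-p2))).
sqrt(p1*p2) = sqrt(0.3*0.5) = 0.387298.
sqrt((1-p1)*(1-p2)) = sqrt(0.7*0.5) = 0.591608.
arg = 0.387298 + 0.591608 = 0.978906.
d = 2*arccos(0.978906) = 0.4115

0.4115


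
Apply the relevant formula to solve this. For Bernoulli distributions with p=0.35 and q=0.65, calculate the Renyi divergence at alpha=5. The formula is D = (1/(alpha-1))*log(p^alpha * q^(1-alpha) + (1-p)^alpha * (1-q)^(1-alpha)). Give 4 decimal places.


Renyi divergence of order alpha between Bernoulli distributions:
D = (1/(alpha-1))*log(p^alpha * q^(1-alpha) + (1-p)^alpha * (1-q)^(1-alpha)).
alpha = 5, p = 0.35, q = 0.65.
p^alpha * q^(1-alpha) = 0.35^5 * 0.65^-4 = 0.029423.
(1-p)^alpha * (1-q)^(1-alpha) = 0.65^5 * 0.35^-4 = 7.732049.
sum = 0.029423 + 7.732049 = 7.761472.
D = (1/4)*log(7.761472) = 0.5123

0.5123


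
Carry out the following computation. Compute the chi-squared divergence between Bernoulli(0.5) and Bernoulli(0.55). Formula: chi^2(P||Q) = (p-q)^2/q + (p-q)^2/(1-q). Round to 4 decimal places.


Chi-squared divergence between Bernoulli distributions:
chi^2 = (p-q)^2/q + (p-q)^2/(1-q).
p = 0.5, q = 0.55, p-q = -0.05.
(p-q)^2 = 0.0025.
term1 = 0.0025/0.55 = 0.004545.
term2 = 0.0025/0.45 = 0.005556.
chi^2 = 0.004545 + 0.005556 = 0.0101

0.0101


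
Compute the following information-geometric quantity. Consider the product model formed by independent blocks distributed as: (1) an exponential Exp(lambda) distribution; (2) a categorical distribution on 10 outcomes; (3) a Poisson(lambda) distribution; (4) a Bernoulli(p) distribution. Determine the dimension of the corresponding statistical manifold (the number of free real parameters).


The dimension of a statistical manifold equals the number of free
(independent) real parameters of the model. For a product of independent
blocks the parameter counts add.
- exponential (lambda): 1.
- categorical on 10 outcomes (probabilities sum to 1): 10-1 = 9.
- Poisson (lambda): 1.
- Bernoulli (p): 1.
Total = 1 + 9 + 1 + 1 = 12.
Dimension = 12

12


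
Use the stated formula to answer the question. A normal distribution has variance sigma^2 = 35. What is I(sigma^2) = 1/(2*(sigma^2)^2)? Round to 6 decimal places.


Fisher information for variance: I(sigma^2) = 1/(2*sigma^4).
sigma^2 = 35, so sigma^4 = 1225.
I = 1/(2*1225) = 1/2450 = 0.000408

0.000408


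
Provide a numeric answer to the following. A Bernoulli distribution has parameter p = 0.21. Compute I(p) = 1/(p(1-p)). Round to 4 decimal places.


For Bernoulli(p), Fisher information is I(p) = 1/(p*(1-p)).
p = 0.21, 1-p = 0.79.
p*(1-p) = 0.1659.
I(p) = 1/0.1659 = 6.0277

6.0277


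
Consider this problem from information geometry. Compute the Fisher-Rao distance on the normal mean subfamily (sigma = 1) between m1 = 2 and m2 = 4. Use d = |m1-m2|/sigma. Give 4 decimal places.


On the fixed-variance normal subfamily, geodesic distance = |m1-m2|/sigma.
|2 - 4| = 2.
sigma = 1.
d = 2/1 = 2.0000

2.0000


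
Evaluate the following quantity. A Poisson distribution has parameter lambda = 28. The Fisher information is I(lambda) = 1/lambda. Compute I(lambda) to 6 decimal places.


Fisher information for Poisson: I(lambda) = 1/lambda.
lambda = 28.
I(lambda) = 1/28 = 0.035714

0.035714


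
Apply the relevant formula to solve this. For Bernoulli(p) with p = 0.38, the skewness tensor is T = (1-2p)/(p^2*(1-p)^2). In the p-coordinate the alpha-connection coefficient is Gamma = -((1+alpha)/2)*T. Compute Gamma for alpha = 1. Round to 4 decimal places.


Skewness (Amari-Chentsov) tensor: T = (1-2p)/(p^2*(1-p)^2).
p = 0.38, 1-2p = 0.24, p^2 = 0.1444, (1-p)^2 = 0.3844.
T = 0.24/(0.1444 * 0.3844) = 4.323751.
In the p-coordinate, Gamma^(alpha) = Gamma^(0) - (alpha/2)*T with Gamma^(0) = (1/2)*g'(p) = -T/2,
so Gamma^(alpha) = -((1+alpha)/2)*T.
alpha = 1, -(1+alpha)/2 = -1.0.
Gamma = -1.0 * 4.323751 = -4.3238

-4.3238


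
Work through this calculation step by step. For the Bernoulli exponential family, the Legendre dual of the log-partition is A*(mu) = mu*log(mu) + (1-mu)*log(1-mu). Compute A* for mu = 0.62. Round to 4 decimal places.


Legendre transform for Bernoulli:
A*(mu) = mu*log(mu) + (1-mu)*log(1-mu).
mu = 0.62, 1-mu = 0.38.
mu*log(mu) = 0.62*log(0.62) = -0.296382.
(1-mu)*log(1-mu) = 0.38*log(0.38) = -0.367682.
A* = -0.296382 + -0.367682 = -0.6641

-0.6641


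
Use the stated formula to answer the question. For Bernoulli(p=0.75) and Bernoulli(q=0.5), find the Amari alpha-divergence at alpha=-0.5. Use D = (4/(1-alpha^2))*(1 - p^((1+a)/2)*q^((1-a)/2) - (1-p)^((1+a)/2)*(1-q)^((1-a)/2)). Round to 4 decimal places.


Amari alpha-divergence:
D = (4/(1-alpha^2))*(1 - p^((1+a)/2)*q^((1-a)/2) - (1-p)^((1+a)/2)*(1-q)^((1-a)/2)).
alpha = -0.5, p = 0.75, q = 0.5.
e1 = (1+alpha)/2 = 0.25, e2 = (1-alpha)/2 = 0.75.
t1 = p^e1 * q^e2 = 0.75^0.25 * 0.5^0.75 = 0.553341.
t2 = (1-p)^e1 * (1-q)^e2 = 0.25^0.25 * 0.5^0.75 = 0.420448.
4/(1-alpha^2) = 5.333333.
D = 5.333333*(1 - 0.553341 - 0.420448) = 0.1398

0.1398


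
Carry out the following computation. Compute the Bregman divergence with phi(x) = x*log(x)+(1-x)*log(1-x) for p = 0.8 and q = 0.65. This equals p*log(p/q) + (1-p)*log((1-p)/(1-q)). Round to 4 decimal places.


Bregman divergence with negative entropy generator:
D = p*log(p/q) + (1-p)*log((1-p)/(1-q)).
p = 0.8, q = 0.65.
p*log(p/q) = 0.8*log(0.8/0.65) = 0.166111.
(1-p)*log((1-p)/(1-q)) = 0.2*log(0.2/0.35) = -0.111923.
D = 0.166111 + -0.111923 = 0.0542

0.0542


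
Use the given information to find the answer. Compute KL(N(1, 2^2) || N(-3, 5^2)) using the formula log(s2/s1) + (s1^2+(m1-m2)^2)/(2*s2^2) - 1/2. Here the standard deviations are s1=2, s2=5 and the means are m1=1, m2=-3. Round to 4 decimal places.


KL divergence between normal distributions:
KL = log(s2/s1) + (s1^2 + (m1-m2)^2)/(2*s2^2) - 1/2.
log(5/2) = 0.916291.
(2^2 + (1--3)^2)/(2*5^2) = (4 + 16)/50 = 0.4.
KL = 0.916291 + 0.4 - 0.5 = 0.8163

0.8163


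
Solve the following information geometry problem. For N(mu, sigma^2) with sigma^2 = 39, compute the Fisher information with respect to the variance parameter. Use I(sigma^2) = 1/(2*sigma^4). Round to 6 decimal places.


Fisher information for variance: I(sigma^2) = 1/(2*sigma^4).
sigma^2 = 39, so sigma^4 = 1521.
I = 1/(2*1521) = 1/3042 = 0.000329

0.000329


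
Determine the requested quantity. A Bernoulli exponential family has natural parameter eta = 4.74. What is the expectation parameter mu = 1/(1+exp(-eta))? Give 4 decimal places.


Dual coordinate (expectation parameter) for Bernoulli:
mu = 1/(1+exp(-eta)).
eta = 4.74.
exp(-eta) = exp(-4.74) = 0.008739.
mu = 1/(1+0.008739) = 0.9913

0.9913


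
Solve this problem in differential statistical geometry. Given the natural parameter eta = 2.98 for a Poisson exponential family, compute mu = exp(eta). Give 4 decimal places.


Expectation parameter for Poisson exponential family:
mu = exp(eta).
eta = 2.98.
mu = exp(2.98) = 19.6878

19.6878


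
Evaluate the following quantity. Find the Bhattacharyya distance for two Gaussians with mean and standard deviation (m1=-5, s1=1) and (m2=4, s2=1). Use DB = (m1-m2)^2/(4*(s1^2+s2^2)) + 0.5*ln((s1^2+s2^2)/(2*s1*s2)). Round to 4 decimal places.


Bhattacharyya distance between two Gaussians:
DB = (m1-m2)^2/(4*(s1^2+s2^2)) + (1/2)*ln((s1^2+s2^2)/(2*s1*s2)).
(m1-m2)^2 = (-9)^2 = 81.
s1^2+s2^2 = 1 + 1 = 2.
term1 = 81/8 = 10.125.
term2 = 0.5*ln(2/2.0) = 0.0.
DB = 10.125 + 0.0 = 10.1250

10.1250


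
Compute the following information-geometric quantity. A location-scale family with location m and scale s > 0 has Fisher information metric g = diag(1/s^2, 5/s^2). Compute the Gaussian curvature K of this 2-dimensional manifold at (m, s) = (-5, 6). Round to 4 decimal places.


The metric has the form g = (A dm^2 + B ds^2)/s^2 with A = 1, B = 5.
Substitute u = sqrt(A/B)*m: g = B*(du^2 + ds^2)/s^2, i.e. B times the
Poincare upper half-plane metric, which has constant Gaussian curvature -1.
Scaling a 2D metric by a constant c divides the Gaussian curvature by c,
so K = -1/B = -1/(5) = -0.2000 everywhere (the point (m, s) = (-5, 6) is irrelevant:
the curvature is constant).
The requested Gaussian curvature is K = -0.2000.

-0.2000


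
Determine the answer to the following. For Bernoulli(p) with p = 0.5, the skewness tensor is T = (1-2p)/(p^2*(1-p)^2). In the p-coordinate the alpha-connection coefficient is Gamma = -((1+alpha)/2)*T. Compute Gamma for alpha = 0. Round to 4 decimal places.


Skewness (Amari-Chentsov) tensor: T = (1-2p)/(p^2*(1-p)^2).
p = 0.5, 1-2p = 0.0, p^2 = 0.25, (1-p)^2 = 0.25.
T = 0.0/(0.25 * 0.25) = 0.0.
In the p-coordinate, Gamma^(alpha) = Gamma^(0) - (alpha/2)*T with Gamma^(0) = (1/2)*g'(p) = -T/2,
so Gamma^(alpha) = -((1+alpha)/2)*T.
alpha = 0, -(1+alpha)/2 = -0.5.
Gamma = -0.5 * 0.0 = 0.0000

0.0000


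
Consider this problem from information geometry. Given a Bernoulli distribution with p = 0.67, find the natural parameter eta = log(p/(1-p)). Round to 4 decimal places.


Natural parameter for Bernoulli: eta = log(p/(1-p)).
p = 0.67, 1-p = 0.33.
p/(1-p) = 2.030303.
eta = log(2.030303) = 0.7082

0.7082


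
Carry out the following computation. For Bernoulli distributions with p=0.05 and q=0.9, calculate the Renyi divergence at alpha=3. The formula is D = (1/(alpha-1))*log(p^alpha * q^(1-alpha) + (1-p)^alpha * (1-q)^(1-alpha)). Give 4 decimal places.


Renyi divergence of order alpha between Bernoulli distributions:
D = (1/(alpha-1))*log(p^alpha * q^(1-alpha) + (1-p)^alpha * (1-q)^(1-alpha)).
alpha = 3, p = 0.05, q = 0.9.
p^alpha * q^(1-alpha) = 0.05^3 * 0.9^-2 = 0.000154.
(1-p)^alpha * (1-q)^(1-alpha) = 0.95^3 * 0.1^-2 = 85.7375.
sum = 0.000154 + 85.7375 = 85.737654.
D = (1/2)*log(85.737654) = 2.2256

2.2256


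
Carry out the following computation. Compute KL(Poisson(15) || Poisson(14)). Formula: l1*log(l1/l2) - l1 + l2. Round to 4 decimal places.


KL divergence for Poisson:
KL = l1*log(l1/l2) - l1 + l2.
l1 = 15, l2 = 14.
log(15/14) = 0.068993.
l1*log(l1/l2) = 15 * 0.068993 = 1.034893.
KL = 1.034893 - 15 + 14 = 0.0349

0.0349


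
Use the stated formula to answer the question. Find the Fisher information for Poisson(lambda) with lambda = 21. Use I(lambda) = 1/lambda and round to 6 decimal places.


Fisher information for Poisson: I(lambda) = 1/lambda.
lambda = 21.
I(lambda) = 1/21 = 0.047619

0.047619


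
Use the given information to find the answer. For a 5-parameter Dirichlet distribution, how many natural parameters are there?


Exponential family dimension calculation:
Dirichlet with 5 components has 5 natural parameters.

5


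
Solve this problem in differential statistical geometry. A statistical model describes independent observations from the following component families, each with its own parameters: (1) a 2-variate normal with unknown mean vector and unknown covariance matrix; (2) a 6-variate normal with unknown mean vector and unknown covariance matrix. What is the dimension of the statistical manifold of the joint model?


The dimension of a statistical manifold equals the number of free
(independent) real parameters of the model. For a product of independent
blocks the parameter counts add.
- 2-variate normal: 2 (mean) + 2*3/2 = 3 (symmetric covariance) = 5.
- 6-variate normal: 6 (mean) + 6*7/2 = 21 (symmetric covariance) = 27.
Total = 5 + 27 = 32.
Dimension = 32

32


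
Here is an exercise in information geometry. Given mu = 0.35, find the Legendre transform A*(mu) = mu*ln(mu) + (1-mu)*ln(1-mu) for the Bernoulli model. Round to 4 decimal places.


Legendre transform for Bernoulli:
A*(mu) = mu*log(mu) + (1-mu)*log(1-mu).
mu = 0.35, 1-mu = 0.65.
mu*log(mu) = 0.35*log(0.35) = -0.367438.
(1-mu)*log(1-mu) = 0.65*log(0.65) = -0.280009.
A* = -0.367438 + -0.280009 = -0.6474

-0.6474


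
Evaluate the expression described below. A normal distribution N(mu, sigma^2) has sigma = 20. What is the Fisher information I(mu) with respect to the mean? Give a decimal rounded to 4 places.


The Fisher information for the mean of a normal distribution is I(mu) = 1/sigma^2.
sigma = 20, so sigma^2 = 400.
I(mu) = 1/400 = 0.0025

0.0025


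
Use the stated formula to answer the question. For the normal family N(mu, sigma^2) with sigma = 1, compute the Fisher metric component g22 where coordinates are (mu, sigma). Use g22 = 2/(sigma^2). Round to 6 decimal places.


For the 2-parameter normal family, the Fisher metric has:
  g11 = 1/sigma^2, g22 = 2/sigma^2.
sigma = 1, sigma^2 = 1.
g22 = 2.000000

2.000000


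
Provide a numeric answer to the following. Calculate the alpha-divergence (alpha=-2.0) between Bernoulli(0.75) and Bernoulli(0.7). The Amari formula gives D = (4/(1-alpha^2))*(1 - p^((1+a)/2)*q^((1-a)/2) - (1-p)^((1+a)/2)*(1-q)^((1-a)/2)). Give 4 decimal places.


Amari alpha-divergence:
D = (4/(1-alpha^2))*(1 - p^((1+a)/2)*q^((1-a)/2) - (1-p)^((1+a)/2)*(1-q)^((1-a)/2)).
alpha = -2.0, p = 0.75, q = 0.7.
e1 = (1+alpha)/2 = -0.5, e2 = (1-alpha)/2 = 1.5.
t1 = p^e1 * q^e2 = 0.75^-0.5 * 0.7^1.5 = 0.676264.
t2 = (1-p)^e1 * (1-q)^e2 = 0.25^-0.5 * 0.3^1.5 = 0.328634.
4/(1-alpha^2) = -1.333333.
D = -1.333333*(1 - 0.676264 - 0.328634) = 0.0065

0.0065


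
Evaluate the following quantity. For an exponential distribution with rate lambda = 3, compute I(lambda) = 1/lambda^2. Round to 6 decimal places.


Fisher information for exponential: I(lambda) = 1/lambda^2.
lambda = 3, lambda^2 = 9.
I = 1/9 = 0.111111

0.111111


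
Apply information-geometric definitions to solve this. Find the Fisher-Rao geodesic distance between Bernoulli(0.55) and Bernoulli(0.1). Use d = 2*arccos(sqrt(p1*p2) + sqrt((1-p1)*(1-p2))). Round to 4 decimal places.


Geodesic distance on Bernoulli manifold:
d(p1,p2) = 2*arccos(sqrt(p1*p2) + sqrt((1-p1)*(1-p2))).
sqrt(p1*p2) = sqrt(0.55*0.1) = 0.234521.
sqrt((1-p1)*(1-p2)) = sqrt(0.45*0.9) = 0.636396.
arg = 0.234521 + 0.636396 = 0.870917.
d = 2*arccos(0.870917) = 1.0275

1.0275


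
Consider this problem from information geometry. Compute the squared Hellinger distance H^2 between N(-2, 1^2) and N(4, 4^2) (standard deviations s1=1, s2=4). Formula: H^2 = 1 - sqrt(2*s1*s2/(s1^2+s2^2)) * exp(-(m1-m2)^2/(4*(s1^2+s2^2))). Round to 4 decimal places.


Squared Hellinger distance for Gaussians:
H^2 = 1 - sqrt(2*s1*s2/(s1^2+s2^2)) * exp(-(m1-m2)^2/(4*(s1^2+s2^2))).
s1^2 = 1, s2^2 = 16, s1^2+s2^2 = 17.
sqrt(2*1*4/(17)) = 0.685994.
(m1-m2)^2 = (-6)^2 = 36.
exp(-36/(4*17)) = exp(-0.529412) = 0.588951.
H^2 = 1 - 0.685994*0.588951 = 0.5960

0.5960


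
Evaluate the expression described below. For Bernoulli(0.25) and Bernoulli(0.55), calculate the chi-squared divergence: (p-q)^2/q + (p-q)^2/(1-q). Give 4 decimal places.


Chi-squared divergence between Bernoulli distributions:
chi^2 = (p-q)^2/q + (p-q)^2/(1-q).
p = 0.25, q = 0.55, p-q = -0.3.
(p-q)^2 = 0.09.
term1 = 0.09/0.55 = 0.163636.
term2 = 0.09/0.45 = 0.2.
chi^2 = 0.163636 + 0.2 = 0.3636

0.3636


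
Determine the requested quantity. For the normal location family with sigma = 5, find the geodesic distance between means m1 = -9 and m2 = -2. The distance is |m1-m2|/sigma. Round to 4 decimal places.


On the fixed-variance normal subfamily, geodesic distance = |m1-m2|/sigma.
|-9 - -2| = 7.
sigma = 5.
d = 7/5 = 1.4000

1.4000


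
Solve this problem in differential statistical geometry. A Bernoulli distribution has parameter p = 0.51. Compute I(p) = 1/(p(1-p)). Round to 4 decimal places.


For Bernoulli(p), Fisher information is I(p) = 1/(p*(1-p)).
p = 0.51, 1-p = 0.49.
p*(1-p) = 0.2499.
I(p) = 1/0.2499 = 4.0016

4.0016


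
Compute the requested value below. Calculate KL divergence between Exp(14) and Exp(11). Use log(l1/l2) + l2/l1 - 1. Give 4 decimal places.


KL divergence for exponential family:
KL = log(l1/l2) + l2/l1 - 1.
log(14/11) = 0.241162.
11/14 = 0.785714.
KL = 0.241162 + 0.785714 - 1 = 0.0269

0.0269


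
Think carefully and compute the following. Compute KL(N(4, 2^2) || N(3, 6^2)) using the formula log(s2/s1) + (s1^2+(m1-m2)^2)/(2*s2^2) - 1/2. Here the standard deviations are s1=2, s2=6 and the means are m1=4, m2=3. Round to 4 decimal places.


KL divergence between normal distributions:
KL = log(s2/s1) + (s1^2 + (m1-m2)^2)/(2*s2^2) - 1/2.
log(6/2) = 1.098612.
(2^2 + (4-3)^2)/(2*6^2) = (4 + 1)/72 = 0.069444.
KL = 1.098612 + 0.069444 - 0.5 = 0.6681

0.6681


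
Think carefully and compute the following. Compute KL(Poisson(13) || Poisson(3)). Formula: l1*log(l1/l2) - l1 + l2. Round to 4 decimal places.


KL divergence for Poisson:
KL = l1*log(l1/l2) - l1 + l2.
l1 = 13, l2 = 3.
log(13/3) = 1.466337.
l1*log(l1/l2) = 13 * 1.466337 = 19.062382.
KL = 19.062382 - 13 + 3 = 9.0624

9.0624


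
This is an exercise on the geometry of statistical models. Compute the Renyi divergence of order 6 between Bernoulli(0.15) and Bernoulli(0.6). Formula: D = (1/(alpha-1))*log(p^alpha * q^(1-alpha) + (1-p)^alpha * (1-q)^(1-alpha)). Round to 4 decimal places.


Renyi divergence of order alpha between Bernoulli distributions:
D = (1/(alpha-1))*log(p^alpha * q^(1-alpha) + (1-p)^alpha * (1-q)^(1-alpha)).
alpha = 6, p = 0.15, q = 0.6.
p^alpha * q^(1-alpha) = 0.15^6 * 0.6^-5 = 0.000146.
(1-p)^alpha * (1-q)^(1-alpha) = 0.85^6 * 0.4^-5 = 36.831007.
sum = 0.000146 + 36.831007 = 36.831154.
D = (1/5)*log(36.831154) = 0.7213

0.7213


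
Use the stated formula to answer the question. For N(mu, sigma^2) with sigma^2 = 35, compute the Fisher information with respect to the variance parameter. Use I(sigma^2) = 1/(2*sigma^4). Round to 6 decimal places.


Fisher information for variance: I(sigma^2) = 1/(2*sigma^4).
sigma^2 = 35, so sigma^4 = 1225.
I = 1/(2*1225) = 1/2450 = 0.000408

0.000408


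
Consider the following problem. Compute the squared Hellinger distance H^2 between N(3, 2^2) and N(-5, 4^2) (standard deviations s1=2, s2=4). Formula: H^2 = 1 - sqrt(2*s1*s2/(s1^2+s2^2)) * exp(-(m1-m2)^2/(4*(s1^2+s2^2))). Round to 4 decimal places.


Squared Hellinger distance for Gaussians:
H^2 = 1 - sqrt(2*s1*s2/(s1^2+s2^2)) * exp(-(m1-m2)^2/(4*(s1^2+s2^2))).
s1^2 = 4, s2^2 = 16, s1^2+s2^2 = 20.
sqrt(2*2*4/(20)) = 0.894427.
(m1-m2)^2 = (8)^2 = 64.
exp(-64/(4*20)) = exp(-0.8) = 0.449329.
H^2 = 1 - 0.894427*0.449329 = 0.5981

0.5981


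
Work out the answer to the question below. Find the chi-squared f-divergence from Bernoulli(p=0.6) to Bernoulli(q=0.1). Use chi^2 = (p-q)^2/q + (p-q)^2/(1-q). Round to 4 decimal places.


Chi-squared divergence between Bernoulli distributions:
chi^2 = (p-q)^2/q + (p-q)^2/(1-q).
p = 0.6, q = 0.1, p-q = 0.5.
(p-q)^2 = 0.25.
term1 = 0.25/0.1 = 2.5.
term2 = 0.25/0.9 = 0.277778.
chi^2 = 2.5 + 0.277778 = 2.7778

2.7778


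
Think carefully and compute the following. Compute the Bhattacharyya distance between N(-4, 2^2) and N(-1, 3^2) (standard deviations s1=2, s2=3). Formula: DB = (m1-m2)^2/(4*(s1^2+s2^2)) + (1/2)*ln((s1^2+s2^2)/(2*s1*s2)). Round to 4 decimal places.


Bhattacharyya distance between two Gaussians:
DB = (m1-m2)^2/(4*(s1^2+s2^2)) + (1/2)*ln((s1^2+s2^2)/(2*s1*s2)).
(m1-m2)^2 = (-3)^2 = 9.
s1^2+s2^2 = 4 + 9 = 13.
term1 = 9/52 = 0.173077.
term2 = 0.5*ln(13/12.0) = 0.040021.
DB = 0.173077 + 0.040021 = 0.2131

0.2131


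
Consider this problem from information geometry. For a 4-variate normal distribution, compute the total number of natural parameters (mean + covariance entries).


Exponential family dimension calculation:
For 4-dim MVN: mean has 4 params, covariance has 4*5/2 = 10 unique entries.
Total dim = 4 + 10 = 14.

14


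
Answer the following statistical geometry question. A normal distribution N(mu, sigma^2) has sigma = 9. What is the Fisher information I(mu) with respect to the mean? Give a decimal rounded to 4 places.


The Fisher information for the mean of a normal distribution is I(mu) = 1/sigma^2.
sigma = 9, so sigma^2 = 81.
I(mu) = 1/81 = 0.0123

0.0123


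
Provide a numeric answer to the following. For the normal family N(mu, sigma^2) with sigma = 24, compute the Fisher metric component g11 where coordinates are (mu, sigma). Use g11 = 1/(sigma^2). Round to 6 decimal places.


For the 2-parameter normal family, the Fisher metric has:
  g11 = 1/sigma^2, g22 = 2/sigma^2.
sigma = 24, sigma^2 = 576.
g11 = 0.001736

0.001736


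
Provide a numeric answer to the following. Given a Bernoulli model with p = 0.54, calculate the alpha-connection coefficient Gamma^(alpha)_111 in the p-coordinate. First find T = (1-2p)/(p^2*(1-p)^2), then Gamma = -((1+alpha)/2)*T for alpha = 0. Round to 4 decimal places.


Skewness (Amari-Chentsov) tensor: T = (1-2p)/(p^2*(1-p)^2).
p = 0.54, 1-2p = -0.08, p^2 = 0.2916, (1-p)^2 = 0.2116.
T = -0.08/(0.2916 * 0.2116) = -1.296543.
In the p-coordinate, Gamma^(alpha) = Gamma^(0) - (alpha/2)*T with Gamma^(0) = (1/2)*g'(p) = -T/2,
so Gamma^(alpha) = -((1+alpha)/2)*T.
alpha = 0, -(1+alpha)/2 = -0.5.
Gamma = -0.5 * -1.296543 = 0.6483

0.6483


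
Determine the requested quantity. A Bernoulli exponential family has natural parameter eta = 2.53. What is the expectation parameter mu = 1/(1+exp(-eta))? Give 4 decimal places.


Dual coordinate (expectation parameter) for Bernoulli:
mu = 1/(1+exp(-eta)).
eta = 2.53.
exp(-eta) = exp(-2.53) = 0.079659.
mu = 1/(1+0.079659) = 0.9262

0.9262


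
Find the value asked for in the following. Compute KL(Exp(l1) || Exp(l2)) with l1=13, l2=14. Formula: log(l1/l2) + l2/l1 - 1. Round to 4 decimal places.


KL divergence for exponential family:
KL = log(l1/l2) + l2/l1 - 1.
log(13/14) = -0.074108.
14/13 = 1.076923.
KL = -0.074108 + 1.076923 - 1 = 0.0028

0.0028


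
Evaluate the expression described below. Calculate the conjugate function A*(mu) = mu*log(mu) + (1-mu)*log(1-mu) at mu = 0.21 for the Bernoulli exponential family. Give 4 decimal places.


Legendre transform for Bernoulli:
A*(mu) = mu*log(mu) + (1-mu)*log(1-mu).
mu = 0.21, 1-mu = 0.79.
mu*log(mu) = 0.21*log(0.21) = -0.327736.
(1-mu)*log(1-mu) = 0.79*log(0.79) = -0.186221.
A* = -0.327736 + -0.186221 = -0.5140

-0.5140


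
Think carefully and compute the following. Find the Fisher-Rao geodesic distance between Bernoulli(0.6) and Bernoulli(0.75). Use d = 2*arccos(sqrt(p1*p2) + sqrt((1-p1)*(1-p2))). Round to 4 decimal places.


Geodesic distance on Bernoulli manifold:
d(p1,p2) = 2*arccos(sqrt(p1*p2) + sqrt((1-p1)*(1-p2))).
sqrt(p1*p2) = sqrt(0.6*0.75) = 0.67082.
sqrt((1-p1)*(1-p2)) = sqrt(0.4*0.25) = 0.316228.
arg = 0.67082 + 0.316228 = 0.987048.
d = 2*arccos(0.987048) = 0.3222

0.3222


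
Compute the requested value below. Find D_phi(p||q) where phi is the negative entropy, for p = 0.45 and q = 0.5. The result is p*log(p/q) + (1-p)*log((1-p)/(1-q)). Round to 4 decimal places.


Bregman divergence with negative entropy generator:
D = p*log(p/q) + (1-p)*log((1-p)/(1-q)).
p = 0.45, q = 0.5.
p*log(p/q) = 0.45*log(0.45/0.5) = -0.047412.
(1-p)*log((1-p)/(1-q)) = 0.55*log(0.55/0.5) = 0.052421.
D = -0.047412 + 0.052421 = 0.0050

0.0050


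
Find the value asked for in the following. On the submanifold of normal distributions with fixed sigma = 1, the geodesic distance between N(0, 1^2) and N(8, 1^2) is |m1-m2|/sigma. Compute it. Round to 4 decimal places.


On the fixed-variance normal subfamily, geodesic distance = |m1-m2|/sigma.
|0 - 8| = 8.
sigma = 1.
d = 8/1 = 8.0000

8.0000


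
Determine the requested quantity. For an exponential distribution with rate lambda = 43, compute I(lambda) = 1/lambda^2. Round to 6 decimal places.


Fisher information for exponential: I(lambda) = 1/lambda^2.
lambda = 43, lambda^2 = 1849.
I = 1/1849 = 0.000541

0.000541


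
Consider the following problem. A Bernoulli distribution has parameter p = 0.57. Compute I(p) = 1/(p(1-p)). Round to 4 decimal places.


For Bernoulli(p), Fisher information is I(p) = 1/(p*(1-p)).
p = 0.57, 1-p = 0.43.
p*(1-p) = 0.2451.
I(p) = 1/0.2451 = 4.0800

4.0800


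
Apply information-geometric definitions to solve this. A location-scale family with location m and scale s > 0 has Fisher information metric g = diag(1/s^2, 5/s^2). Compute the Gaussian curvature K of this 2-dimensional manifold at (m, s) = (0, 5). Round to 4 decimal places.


The metric has the form g = (A dm^2 + B ds^2)/s^2 with A = 1, B = 5.
Substitute u = sqrt(A/B)*m: g = B*(du^2 + ds^2)/s^2, i.e. B times the
Poincare upper half-plane metric, which has constant Gaussian curvature -1.
Scaling a 2D metric by a constant c divides the Gaussian curvature by c,
so K = -1/B = -1/(5) = -0.2000 everywhere (the point (m, s) = (0, 5) is irrelevant:
the curvature is constant).
The requested Gaussian curvature is K = -0.2000.

-0.2000


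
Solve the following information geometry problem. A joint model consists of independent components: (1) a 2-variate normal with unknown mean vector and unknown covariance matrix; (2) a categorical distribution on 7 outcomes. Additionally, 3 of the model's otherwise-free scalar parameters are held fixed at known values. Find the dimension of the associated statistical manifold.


The dimension of a statistical manifold equals the number of free
(independent) real parameters of the model. For a product of independent
blocks the parameter counts add.
- 2-variate normal: 2 (mean) + 2*3/2 = 3 (symmetric covariance) = 5.
- categorical on 7 outcomes (probabilities sum to 1): 7-1 = 6.
Total = 5 + 6 = 11.
3 parameter(s) fixed at known values: 11 - 3 = 8.
Dimension = 8

8


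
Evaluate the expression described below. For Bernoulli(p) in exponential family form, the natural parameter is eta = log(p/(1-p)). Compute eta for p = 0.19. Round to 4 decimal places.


Natural parameter for Bernoulli: eta = log(p/(1-p)).
p = 0.19, 1-p = 0.81.
p/(1-p) = 0.234568.
eta = log(0.234568) = -1.4500

-1.4500


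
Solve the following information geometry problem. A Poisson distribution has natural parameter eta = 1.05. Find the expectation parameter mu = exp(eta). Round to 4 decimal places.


Expectation parameter for Poisson exponential family:
mu = exp(eta).
eta = 1.05.
mu = exp(1.05) = 2.8577

2.8577


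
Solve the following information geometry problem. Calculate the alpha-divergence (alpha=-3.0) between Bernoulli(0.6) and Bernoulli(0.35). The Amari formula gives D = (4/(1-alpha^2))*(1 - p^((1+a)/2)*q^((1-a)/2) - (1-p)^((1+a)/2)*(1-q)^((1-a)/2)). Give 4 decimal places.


Amari alpha-divergence:
D = (4/(1-alpha^2))*(1 - p^((1+a)/2)*q^((1-a)/2) - (1-p)^((1+a)/2)*(1-q)^((1-a)/2)).
alpha = -3.0, p = 0.6, q = 0.35.
e1 = (1+alpha)/2 = -1.0, e2 = (1-alpha)/2 = 2.0.
t1 = p^e1 * q^e2 = 0.6^-1.0 * 0.35^2.0 = 0.204167.
t2 = (1-p)^e1 * (1-q)^e2 = 0.4^-1.0 * 0.65^2.0 = 1.05625.
4/(1-alpha^2) = -0.5.
D = -0.5*(1 - 0.204167 - 1.05625) = 0.1302

0.1302


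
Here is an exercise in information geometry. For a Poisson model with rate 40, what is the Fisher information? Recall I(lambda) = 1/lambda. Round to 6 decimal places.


Fisher information for Poisson: I(lambda) = 1/lambda.
lambda = 40.
I(lambda) = 1/40 = 0.025000

0.025000


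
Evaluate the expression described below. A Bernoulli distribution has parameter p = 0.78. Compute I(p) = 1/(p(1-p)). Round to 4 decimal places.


For Bernoulli(p), Fisher information is I(p) = 1/(p*(1-p)).
p = 0.78, 1-p = 0.22.
p*(1-p) = 0.1716.
I(p) = 1/0.1716 = 5.8275

5.8275


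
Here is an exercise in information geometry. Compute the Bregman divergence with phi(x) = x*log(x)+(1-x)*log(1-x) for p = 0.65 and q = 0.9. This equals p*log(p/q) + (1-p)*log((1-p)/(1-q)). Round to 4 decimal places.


Bregman divergence with negative entropy generator:
D = p*log(p/q) + (1-p)*log((1-p)/(1-q)).
p = 0.65, q = 0.9.
p*log(p/q) = 0.65*log(0.65/0.9) = -0.211525.
(1-p)*log((1-p)/(1-q)) = 0.35*log(0.35/0.1) = 0.438467.
D = -0.211525 + 0.438467 = 0.2269

0.2269


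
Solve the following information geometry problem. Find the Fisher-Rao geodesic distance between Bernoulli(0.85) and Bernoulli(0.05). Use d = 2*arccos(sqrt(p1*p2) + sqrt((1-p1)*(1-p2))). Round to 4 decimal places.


Geodesic distance on Bernoulli manifold:
d(p1,p2) = 2*arccos(sqrt(p1*p2) + sqrt((1-p1)*(1-p2))).
sqrt(p1*p2) = sqrt(0.85*0.05) = 0.206155.
sqrt((1-p1)*(1-p2)) = sqrt(0.15*0.95) = 0.377492.
arg = 0.206155 + 0.377492 = 0.583647.
d = 2*arccos(0.583647) = 1.8952

1.8952


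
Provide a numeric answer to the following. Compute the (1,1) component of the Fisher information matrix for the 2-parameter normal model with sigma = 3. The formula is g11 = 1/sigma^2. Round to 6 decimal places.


For the 2-parameter normal family, the Fisher metric has:
  g11 = 1/sigma^2, g22 = 2/sigma^2.
sigma = 3, sigma^2 = 9.
g11 = 0.111111

0.111111


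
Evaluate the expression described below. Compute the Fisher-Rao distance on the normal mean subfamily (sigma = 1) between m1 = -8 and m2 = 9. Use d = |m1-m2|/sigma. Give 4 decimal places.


On the fixed-variance normal subfamily, geodesic distance = |m1-m2|/sigma.
|-8 - 9| = 17.
sigma = 1.
d = 17/1 = 17.0000

17.0000


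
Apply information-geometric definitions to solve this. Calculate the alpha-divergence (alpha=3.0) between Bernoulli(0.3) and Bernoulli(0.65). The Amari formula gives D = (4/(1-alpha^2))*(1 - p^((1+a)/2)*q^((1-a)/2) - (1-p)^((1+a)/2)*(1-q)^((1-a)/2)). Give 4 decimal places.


Amari alpha-divergence:
D = (4/(1-alpha^2))*(1 - p^((1+a)/2)*q^((1-a)/2) - (1-p)^((1+a)/2)*(1-q)^((1-a)/2)).
alpha = 3.0, p = 0.3, q = 0.65.
e1 = (1+alpha)/2 = 2.0, e2 = (1-alpha)/2 = -1.0.
t1 = p^e1 * q^e2 = 0.3^2.0 * 0.65^-1.0 = 0.138462.
t2 = (1-p)^e1 * (1-q)^e2 = 0.7^2.0 * 0.35^-1.0 = 1.4.
4/(1-alpha^2) = -0.5.
D = -0.5*(1 - 0.138462 - 1.4) = 0.2692

0.2692


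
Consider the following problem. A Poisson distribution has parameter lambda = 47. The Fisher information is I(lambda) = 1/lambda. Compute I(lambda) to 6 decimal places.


Fisher information for Poisson: I(lambda) = 1/lambda.
lambda = 47.
I(lambda) = 1/47 = 0.021277

0.021277


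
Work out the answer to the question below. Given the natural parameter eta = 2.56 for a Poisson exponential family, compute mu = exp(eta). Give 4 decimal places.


Expectation parameter for Poisson exponential family:
mu = exp(eta).
eta = 2.56.
mu = exp(2.56) = 12.9358

12.9358


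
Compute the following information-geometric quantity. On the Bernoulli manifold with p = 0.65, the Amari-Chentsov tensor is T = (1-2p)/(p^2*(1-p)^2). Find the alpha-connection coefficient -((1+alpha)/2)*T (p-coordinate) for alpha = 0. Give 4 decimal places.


Skewness (Amari-Chentsov) tensor: T = (1-2p)/(p^2*(1-p)^2).
p = 0.65, 1-2p = -0.3, p^2 = 0.4225, (1-p)^2 = 0.1225.
T = -0.3/(0.4225 * 0.1225) = -5.796401.
In the p-coordinate, Gamma^(alpha) = Gamma^(0) - (alpha/2)*T with Gamma^(0) = (1/2)*g'(p) = -T/2,
so Gamma^(alpha) = -((1+alpha)/2)*T.
alpha = 0, -(1+alpha)/2 = -0.5.
Gamma = -0.5 * -5.796401 = 2.8982

2.8982


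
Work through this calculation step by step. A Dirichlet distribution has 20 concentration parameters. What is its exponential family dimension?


Exponential family dimension calculation:
Dirichlet with 20 components has 20 natural parameters.

20


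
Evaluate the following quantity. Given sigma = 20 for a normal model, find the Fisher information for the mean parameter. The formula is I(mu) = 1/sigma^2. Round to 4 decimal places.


The Fisher information for the mean of a normal distribution is I(mu) = 1/sigma^2.
sigma = 20, so sigma^2 = 400.
I(mu) = 1/400 = 0.0025

0.0025


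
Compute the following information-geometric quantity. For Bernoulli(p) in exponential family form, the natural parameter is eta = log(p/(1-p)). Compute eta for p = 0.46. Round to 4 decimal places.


Natural parameter for Bernoulli: eta = log(p/(1-p)).
p = 0.46, 1-p = 0.54.
p/(1-p) = 0.851852.
eta = log(0.851852) = -0.1603

-0.1603


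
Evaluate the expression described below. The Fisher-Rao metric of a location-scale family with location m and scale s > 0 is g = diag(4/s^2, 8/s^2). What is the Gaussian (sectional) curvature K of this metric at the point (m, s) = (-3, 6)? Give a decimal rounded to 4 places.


The metric has the form g = (A dm^2 + B ds^2)/s^2 with A = 4, B = 8.
Substitute u = sqrt(A/B)*m: g = B*(du^2 + ds^2)/s^2, i.e. B times the
Poincare upper half-plane metric, which has constant Gaussian curvature -1.
Scaling a 2D metric by a constant c divides the Gaussian curvature by c,
so K = -1/B = -1/(8) = -0.1250 everywhere (the point (m, s) = (-3, 6) is irrelevant:
the curvature is constant).
The requested Gaussian curvature is K = -0.1250.

-0.1250


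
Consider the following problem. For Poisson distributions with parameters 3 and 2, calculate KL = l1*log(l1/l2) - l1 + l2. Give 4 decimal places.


KL divergence for Poisson:
KL = l1*log(l1/l2) - l1 + l2.
l1 = 3, l2 = 2.
log(3/2) = 0.405465.
l1*log(l1/l2) = 3 * 0.405465 = 1.216395.
KL = 1.216395 - 3 + 2 = 0.2164

0.2164


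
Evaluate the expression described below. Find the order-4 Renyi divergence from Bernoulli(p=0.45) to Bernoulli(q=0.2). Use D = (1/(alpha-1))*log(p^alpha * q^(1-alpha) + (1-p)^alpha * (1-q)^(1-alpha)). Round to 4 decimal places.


Renyi divergence of order alpha between Bernoulli distributions:
D = (1/(alpha-1))*log(p^alpha * q^(1-alpha) + (1-p)^alpha * (1-q)^(1-alpha)).
alpha = 4, p = 0.45, q = 0.2.
p^alpha * q^(1-alpha) = 0.45^4 * 0.2^-3 = 5.125781.
(1-p)^alpha * (1-q)^(1-alpha) = 0.55^4 * 0.8^-3 = 0.178723.
sum = 5.125781 + 0.178723 = 5.304504.
D = (1/3)*log(5.304504) = 0.5562

0.5562


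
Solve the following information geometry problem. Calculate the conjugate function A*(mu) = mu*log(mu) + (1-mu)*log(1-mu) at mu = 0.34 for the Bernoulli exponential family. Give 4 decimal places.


Legendre transform for Bernoulli:
A*(mu) = mu*log(mu) + (1-mu)*log(1-mu).
mu = 0.34, 1-mu = 0.66.
mu*log(mu) = 0.34*log(0.34) = -0.366795.
(1-mu)*log(1-mu) = 0.66*log(0.66) = -0.27424.
A* = -0.366795 + -0.27424 = -0.6410

-0.6410


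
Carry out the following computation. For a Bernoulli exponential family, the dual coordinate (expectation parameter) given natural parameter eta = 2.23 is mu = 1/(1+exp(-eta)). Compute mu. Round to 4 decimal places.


Dual coordinate (expectation parameter) for Bernoulli:
mu = 1/(1+exp(-eta)).
eta = 2.23.
exp(-eta) = exp(-2.23) = 0.107528.
mu = 1/(1+0.107528) = 0.9029

0.9029


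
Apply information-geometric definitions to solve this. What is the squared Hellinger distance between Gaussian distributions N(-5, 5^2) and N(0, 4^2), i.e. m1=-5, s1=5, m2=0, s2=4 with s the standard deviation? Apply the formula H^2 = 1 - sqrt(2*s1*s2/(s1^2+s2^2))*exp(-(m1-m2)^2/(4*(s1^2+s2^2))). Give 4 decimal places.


Squared Hellinger distance for Gaussians:
H^2 = 1 - sqrt(2*s1*s2/(s1^2+s2^2)) * exp(-(m1-m2)^2/(4*(s1^2+s2^2))).
s1^2 = 25, s2^2 = 16, s1^2+s2^2 = 41.
sqrt(2*5*4/(41)) = 0.98773.
(m1-m2)^2 = (-5)^2 = 25.
exp(-25/(4*41)) = exp(-0.152439) = 0.858611.
H^2 = 1 - 0.98773*0.858611 = 0.1519

0.1519


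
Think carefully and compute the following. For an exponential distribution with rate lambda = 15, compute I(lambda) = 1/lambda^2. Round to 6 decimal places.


Fisher information for exponential: I(lambda) = 1/lambda^2.
lambda = 15, lambda^2 = 225.
I = 1/225 = 0.004444

0.004444


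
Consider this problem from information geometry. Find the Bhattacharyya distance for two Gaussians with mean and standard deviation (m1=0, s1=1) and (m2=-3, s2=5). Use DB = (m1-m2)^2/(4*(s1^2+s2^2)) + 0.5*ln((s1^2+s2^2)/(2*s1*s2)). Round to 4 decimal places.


Bhattacharyya distance between two Gaussians:
DB = (m1-m2)^2/(4*(s1^2+s2^2)) + (1/2)*ln((s1^2+s2^2)/(2*s1*s2)).
(m1-m2)^2 = (3)^2 = 9.
s1^2+s2^2 = 1 + 25 = 26.
term1 = 9/104 = 0.086538.
term2 = 0.5*ln(26/10.0) = 0.477756.
DB = 0.086538 + 0.477756 = 0.5643

0.5643


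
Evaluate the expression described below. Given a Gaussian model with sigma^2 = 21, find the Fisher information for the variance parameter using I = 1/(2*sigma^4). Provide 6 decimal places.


Fisher information for variance: I(sigma^2) = 1/(2*sigma^4).
sigma^2 = 21, so sigma^4 = 441.
I = 1/(2*441) = 1/882 = 0.001134

0.001134


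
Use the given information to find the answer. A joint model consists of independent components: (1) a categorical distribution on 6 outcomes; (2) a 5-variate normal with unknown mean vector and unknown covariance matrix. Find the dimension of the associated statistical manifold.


The dimension of a statistical manifold equals the number of free
(independent) real parameters of the model. For a product of independent
blocks the parameter counts add.
- categorical on 6 outcomes (probabilities sum to 1): 6-1 = 5.
- 5-variate normal: 5 (mean) + 5*6/2 = 15 (symmetric covariance) = 20.
Total = 5 + 20 = 25.
Dimension = 25

25


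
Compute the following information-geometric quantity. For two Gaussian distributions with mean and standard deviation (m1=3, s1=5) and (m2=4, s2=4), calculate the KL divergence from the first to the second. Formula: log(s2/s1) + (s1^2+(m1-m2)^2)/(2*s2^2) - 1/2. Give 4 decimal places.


KL divergence between normal distributions:
KL = log(s2/s1) + (s1^2 + (m1-m2)^2)/(2*s2^2) - 1/2.
log(4/5) = -0.223144.
(5^2 + (3-4)^2)/(2*4^2) = (25 + 1)/32 = 0.8125.
KL = -0.223144 + 0.8125 - 0.5 = 0.0894

0.0894


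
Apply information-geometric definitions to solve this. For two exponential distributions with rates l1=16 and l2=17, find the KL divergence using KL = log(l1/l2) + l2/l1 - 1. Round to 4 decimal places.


KL divergence for exponential family:
KL = log(l1/l2) + l2/l1 - 1.
log(16/17) = -0.060625.
17/16 = 1.0625.
KL = -0.060625 + 1.0625 - 1 = 0.0019

0.0019


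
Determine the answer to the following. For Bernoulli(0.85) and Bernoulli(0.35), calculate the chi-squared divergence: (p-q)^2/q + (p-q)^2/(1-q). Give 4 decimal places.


Chi-squared divergence between Bernoulli distributions:
chi^2 = (p-q)^2/q + (p-q)^2/(1-q).
p = 0.85, q = 0.35, p-q = 0.5.
(p-q)^2 = 0.25.
term1 = 0.25/0.35 = 0.714286.
term2 = 0.25/0.65 = 0.384615.
chi^2 = 0.714286 + 0.384615 = 1.0989

1.0989


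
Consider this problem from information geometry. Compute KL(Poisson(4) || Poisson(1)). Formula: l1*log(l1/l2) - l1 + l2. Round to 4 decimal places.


KL divergence for Poisson:
KL = l1*log(l1/l2) - l1 + l2.
l1 = 4, l2 = 1.
log(4/1) = 1.386294.
l1*log(l1/l2) = 4 * 1.386294 = 5.545177.
KL = 5.545177 - 4 + 1 = 2.5452

2.5452


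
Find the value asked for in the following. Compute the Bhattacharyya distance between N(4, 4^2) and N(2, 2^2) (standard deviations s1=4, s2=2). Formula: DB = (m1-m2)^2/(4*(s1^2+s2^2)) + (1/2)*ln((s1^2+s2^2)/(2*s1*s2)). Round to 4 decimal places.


Bhattacharyya distance between two Gaussians:
DB = (m1-m2)^2/(4*(s1^2+s2^2)) + (1/2)*ln((s1^2+s2^2)/(2*s1*s2)).
(m1-m2)^2 = (2)^2 = 4.
s1^2+s2^2 = 16 + 4 = 20.
term1 = 4/80 = 0.05.
term2 = 0.5*ln(20/16.0) = 0.111572.
DB = 0.05 + 0.111572 = 0.1616

0.1616
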